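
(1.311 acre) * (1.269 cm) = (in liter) 6.733e+04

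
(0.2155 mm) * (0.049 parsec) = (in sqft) 3.507e+12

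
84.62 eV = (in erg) 1.356e-10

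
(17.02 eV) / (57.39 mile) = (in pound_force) 6.637e-24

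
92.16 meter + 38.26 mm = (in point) 2.613e+05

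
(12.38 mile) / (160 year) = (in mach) 1.16e-08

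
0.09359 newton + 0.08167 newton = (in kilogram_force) 0.01787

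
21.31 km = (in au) 1.424e-07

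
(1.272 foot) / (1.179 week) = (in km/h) 1.957e-06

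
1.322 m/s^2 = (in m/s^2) 1.322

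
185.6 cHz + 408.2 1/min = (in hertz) 8.659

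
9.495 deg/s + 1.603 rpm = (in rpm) 3.186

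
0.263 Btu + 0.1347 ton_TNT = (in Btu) 5.342e+05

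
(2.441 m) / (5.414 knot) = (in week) 1.449e-06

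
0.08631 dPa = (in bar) 8.631e-08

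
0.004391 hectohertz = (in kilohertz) 0.0004391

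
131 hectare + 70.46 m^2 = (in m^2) 1.31e+06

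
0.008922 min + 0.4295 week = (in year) 0.008237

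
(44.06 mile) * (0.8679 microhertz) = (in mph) 0.1377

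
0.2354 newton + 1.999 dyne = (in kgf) 0.02401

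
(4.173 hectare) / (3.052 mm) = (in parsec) 4.431e-10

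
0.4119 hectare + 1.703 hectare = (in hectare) 2.115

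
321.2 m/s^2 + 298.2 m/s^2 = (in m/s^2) 619.4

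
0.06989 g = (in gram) 0.06989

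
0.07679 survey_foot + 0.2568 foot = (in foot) 0.3336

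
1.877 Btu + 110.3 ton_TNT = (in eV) 2.88e+30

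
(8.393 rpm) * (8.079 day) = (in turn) 9.764e+04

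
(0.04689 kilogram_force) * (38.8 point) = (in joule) 0.006294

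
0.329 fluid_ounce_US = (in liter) 0.00973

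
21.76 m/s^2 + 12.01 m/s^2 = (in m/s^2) 33.77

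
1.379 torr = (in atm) 0.001814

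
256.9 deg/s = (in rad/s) 4.484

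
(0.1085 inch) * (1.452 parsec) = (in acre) 3.051e+10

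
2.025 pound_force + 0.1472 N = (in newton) 9.155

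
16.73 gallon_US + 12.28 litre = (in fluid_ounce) 2557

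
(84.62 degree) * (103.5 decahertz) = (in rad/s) 1529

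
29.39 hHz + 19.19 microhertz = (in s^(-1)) 2939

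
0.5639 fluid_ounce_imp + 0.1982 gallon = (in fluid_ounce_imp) 26.97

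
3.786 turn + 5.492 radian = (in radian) 29.28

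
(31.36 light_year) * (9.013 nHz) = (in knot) 5.198e+09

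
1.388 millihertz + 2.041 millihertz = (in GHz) 3.429e-12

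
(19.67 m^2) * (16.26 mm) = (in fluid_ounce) 1.081e+04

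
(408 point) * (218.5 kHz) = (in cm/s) 3.145e+06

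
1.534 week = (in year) 0.02942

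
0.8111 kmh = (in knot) 0.438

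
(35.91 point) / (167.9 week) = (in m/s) 1.248e-10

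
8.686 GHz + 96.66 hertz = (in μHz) 8.686e+15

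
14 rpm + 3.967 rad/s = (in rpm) 51.88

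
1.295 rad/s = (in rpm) 12.37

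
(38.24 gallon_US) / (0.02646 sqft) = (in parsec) 1.908e-15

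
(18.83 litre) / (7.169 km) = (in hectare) 2.627e-10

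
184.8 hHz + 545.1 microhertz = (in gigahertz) 1.848e-05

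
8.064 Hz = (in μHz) 8.064e+06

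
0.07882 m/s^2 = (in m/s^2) 0.07882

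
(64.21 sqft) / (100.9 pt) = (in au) 1.12e-09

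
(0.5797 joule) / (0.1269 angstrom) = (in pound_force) 1.027e+10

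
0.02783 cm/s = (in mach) 8.173e-07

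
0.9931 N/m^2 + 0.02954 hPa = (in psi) 0.0005725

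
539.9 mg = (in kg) 0.0005399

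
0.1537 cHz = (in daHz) 0.0001537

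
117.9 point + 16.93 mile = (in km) 27.25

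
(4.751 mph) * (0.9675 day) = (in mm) 1.775e+08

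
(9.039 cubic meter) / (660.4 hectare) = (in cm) 0.0001369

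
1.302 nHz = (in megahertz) 1.302e-15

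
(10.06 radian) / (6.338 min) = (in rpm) 0.2526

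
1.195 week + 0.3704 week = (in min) 1.578e+04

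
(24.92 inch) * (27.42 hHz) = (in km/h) 6248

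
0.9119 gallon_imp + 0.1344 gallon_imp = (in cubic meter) 0.004757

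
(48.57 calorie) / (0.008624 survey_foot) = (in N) 7.731e+04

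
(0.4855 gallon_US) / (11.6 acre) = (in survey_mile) 2.433e-11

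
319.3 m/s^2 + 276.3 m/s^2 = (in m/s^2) 595.6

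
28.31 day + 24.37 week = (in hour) 4774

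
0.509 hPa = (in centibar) 0.0509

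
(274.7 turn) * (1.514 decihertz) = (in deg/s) 1.497e+04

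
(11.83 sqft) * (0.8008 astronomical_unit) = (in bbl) 8.281e+11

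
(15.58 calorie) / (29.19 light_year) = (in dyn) 2.36e-11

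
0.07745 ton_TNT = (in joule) 3.241e+08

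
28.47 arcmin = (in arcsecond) 1708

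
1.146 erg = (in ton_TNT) 2.739e-17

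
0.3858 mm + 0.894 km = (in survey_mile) 0.5555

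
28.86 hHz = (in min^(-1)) 1.732e+05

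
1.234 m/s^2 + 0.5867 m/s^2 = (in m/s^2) 1.821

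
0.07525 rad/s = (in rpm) 0.7186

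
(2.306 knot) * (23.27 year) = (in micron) 8.706e+14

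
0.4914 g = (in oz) 0.01733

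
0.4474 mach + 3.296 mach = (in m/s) 1275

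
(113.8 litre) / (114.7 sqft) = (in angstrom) 1.068e+08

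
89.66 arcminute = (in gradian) 1.66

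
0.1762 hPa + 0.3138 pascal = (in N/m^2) 17.93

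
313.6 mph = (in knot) 272.5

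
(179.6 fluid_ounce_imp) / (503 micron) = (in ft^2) 109.2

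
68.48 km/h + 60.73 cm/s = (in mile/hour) 43.91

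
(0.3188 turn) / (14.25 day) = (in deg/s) 9.322e-05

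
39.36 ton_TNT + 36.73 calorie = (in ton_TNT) 39.36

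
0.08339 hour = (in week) 0.0004964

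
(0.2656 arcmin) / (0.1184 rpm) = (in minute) 0.0001039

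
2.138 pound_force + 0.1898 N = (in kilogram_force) 0.9891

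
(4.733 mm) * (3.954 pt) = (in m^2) 6.602e-06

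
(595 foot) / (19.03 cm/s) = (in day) 0.01103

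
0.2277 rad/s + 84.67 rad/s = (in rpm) 810.7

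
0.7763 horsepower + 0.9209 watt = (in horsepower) 0.7775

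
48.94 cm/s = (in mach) 0.001437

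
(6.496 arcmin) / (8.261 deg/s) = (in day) 1.517e-07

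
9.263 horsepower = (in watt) 6907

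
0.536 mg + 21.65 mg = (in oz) 0.0007826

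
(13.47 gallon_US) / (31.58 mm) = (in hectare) 0.0001615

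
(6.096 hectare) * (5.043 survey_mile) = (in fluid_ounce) 1.673e+13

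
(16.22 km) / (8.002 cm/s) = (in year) 0.006428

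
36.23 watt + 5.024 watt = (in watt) 41.25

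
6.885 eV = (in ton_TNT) 2.636e-28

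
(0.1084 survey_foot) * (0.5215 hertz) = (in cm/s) 1.723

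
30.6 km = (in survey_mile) 19.01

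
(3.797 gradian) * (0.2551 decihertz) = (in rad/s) 0.001521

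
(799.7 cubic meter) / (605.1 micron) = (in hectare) 132.2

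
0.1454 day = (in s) 1.256e+04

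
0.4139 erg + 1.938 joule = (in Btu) 0.001837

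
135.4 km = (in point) 3.838e+08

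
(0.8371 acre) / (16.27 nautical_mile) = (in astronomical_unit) 7.515e-13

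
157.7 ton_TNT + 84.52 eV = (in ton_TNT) 157.7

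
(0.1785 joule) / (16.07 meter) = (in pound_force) 0.002497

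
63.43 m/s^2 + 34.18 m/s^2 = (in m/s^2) 97.61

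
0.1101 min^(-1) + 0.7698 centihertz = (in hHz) 9.533e-05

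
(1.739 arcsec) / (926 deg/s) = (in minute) 8.694e-09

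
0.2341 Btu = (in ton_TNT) 5.903e-08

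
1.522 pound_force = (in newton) 6.77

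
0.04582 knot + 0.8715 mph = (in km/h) 1.487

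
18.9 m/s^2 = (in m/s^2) 18.9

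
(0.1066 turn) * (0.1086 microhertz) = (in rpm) 6.946e-07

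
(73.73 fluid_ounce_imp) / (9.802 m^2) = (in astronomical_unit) 1.429e-15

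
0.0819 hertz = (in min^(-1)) 4.914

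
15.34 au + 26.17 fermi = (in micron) 2.295e+18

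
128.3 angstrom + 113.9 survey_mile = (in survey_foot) 6.014e+05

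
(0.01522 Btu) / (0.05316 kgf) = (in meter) 30.8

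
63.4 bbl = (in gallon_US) 2663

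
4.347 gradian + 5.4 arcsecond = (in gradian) 4.349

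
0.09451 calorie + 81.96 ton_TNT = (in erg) 3.429e+18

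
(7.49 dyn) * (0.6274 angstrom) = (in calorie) 1.123e-15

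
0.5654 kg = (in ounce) 19.94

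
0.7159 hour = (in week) 0.004261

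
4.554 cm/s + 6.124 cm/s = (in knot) 0.2076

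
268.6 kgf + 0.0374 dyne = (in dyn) 2.634e+08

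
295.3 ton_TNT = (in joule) 1.236e+12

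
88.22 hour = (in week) 0.5251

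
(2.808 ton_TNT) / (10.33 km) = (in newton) 1.137e+06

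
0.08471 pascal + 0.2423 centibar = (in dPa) 2424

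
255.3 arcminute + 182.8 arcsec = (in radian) 0.07515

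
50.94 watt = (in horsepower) 0.06831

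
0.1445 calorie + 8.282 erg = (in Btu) 0.000573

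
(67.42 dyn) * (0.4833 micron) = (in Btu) 3.088e-13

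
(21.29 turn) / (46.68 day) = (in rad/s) 3.317e-05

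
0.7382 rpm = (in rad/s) 0.0773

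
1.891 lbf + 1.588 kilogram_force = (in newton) 23.98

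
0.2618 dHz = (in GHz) 2.618e-11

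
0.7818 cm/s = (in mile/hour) 0.01749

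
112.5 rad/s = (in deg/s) 6446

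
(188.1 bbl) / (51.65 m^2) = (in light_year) 6.12e-17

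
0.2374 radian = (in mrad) 237.4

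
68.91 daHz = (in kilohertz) 0.6891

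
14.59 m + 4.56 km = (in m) 4575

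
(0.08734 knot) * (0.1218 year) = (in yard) 1.887e+05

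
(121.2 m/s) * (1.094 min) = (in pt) 2.255e+07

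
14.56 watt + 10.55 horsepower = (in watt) 7882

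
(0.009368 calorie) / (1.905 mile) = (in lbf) 2.874e-06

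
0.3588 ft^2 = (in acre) 8.237e-06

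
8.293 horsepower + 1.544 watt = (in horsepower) 8.295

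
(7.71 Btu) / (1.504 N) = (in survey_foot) 1.774e+04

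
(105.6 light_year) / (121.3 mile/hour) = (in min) 3.071e+14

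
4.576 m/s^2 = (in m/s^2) 4.576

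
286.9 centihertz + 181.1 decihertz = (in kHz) 0.02098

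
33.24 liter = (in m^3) 0.03324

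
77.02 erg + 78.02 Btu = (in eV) 5.138e+23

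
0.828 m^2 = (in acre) 0.0002046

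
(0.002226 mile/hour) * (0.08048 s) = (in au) 5.353e-16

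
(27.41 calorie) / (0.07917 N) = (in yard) 1584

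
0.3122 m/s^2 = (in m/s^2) 0.3122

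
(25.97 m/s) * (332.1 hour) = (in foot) 1.019e+08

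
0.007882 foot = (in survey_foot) 0.007882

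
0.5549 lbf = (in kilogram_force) 0.2517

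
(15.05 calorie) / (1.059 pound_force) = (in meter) 13.37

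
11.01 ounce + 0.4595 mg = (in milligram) 3.121e+05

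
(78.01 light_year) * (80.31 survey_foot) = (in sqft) 1.945e+20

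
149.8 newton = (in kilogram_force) 15.28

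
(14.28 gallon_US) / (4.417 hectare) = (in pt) 0.003469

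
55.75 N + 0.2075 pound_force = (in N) 56.67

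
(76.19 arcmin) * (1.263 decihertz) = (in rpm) 0.02673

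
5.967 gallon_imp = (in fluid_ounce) 917.3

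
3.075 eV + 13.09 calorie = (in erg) 5.477e+08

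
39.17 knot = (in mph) 45.08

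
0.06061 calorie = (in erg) 2.536e+06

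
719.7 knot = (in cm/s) 3.702e+04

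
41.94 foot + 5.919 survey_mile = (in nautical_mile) 5.15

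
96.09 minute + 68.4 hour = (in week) 0.4167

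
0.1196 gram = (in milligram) 119.6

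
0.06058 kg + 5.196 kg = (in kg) 5.257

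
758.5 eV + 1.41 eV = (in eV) 759.9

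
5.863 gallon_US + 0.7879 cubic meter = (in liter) 810.1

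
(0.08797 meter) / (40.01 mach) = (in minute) 1.076e-07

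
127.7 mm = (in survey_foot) 0.419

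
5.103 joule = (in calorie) 1.22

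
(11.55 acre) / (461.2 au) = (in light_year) 7.161e-26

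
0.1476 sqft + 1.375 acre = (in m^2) 5564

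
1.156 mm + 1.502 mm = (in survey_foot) 0.00872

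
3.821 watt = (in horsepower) 0.005124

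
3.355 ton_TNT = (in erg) 1.404e+17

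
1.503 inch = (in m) 0.03818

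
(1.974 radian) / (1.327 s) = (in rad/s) 1.488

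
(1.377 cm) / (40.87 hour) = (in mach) 2.749e-10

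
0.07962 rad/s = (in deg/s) 4.562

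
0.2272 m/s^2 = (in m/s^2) 0.2272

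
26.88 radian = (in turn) 4.278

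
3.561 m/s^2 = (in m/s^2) 3.561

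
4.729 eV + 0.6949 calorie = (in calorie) 0.6949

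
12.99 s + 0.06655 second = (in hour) 0.003627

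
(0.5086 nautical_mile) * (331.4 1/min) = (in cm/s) 5.203e+05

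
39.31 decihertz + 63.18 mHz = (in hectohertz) 0.03994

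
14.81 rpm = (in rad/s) 1.551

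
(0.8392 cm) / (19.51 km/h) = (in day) 1.792e-08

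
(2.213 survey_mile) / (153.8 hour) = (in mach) 1.889e-05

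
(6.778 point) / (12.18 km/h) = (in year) 2.241e-11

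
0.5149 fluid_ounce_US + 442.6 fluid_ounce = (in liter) 13.1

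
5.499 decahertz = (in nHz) 5.499e+10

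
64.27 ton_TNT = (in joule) 2.689e+11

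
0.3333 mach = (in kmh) 408.6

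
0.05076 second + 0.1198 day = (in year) 0.0003282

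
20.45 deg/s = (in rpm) 3.408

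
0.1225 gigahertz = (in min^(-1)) 7.35e+09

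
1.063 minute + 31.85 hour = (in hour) 31.87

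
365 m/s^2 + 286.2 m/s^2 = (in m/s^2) 651.2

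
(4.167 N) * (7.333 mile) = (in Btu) 46.61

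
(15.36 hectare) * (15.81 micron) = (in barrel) 15.27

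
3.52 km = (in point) 9.978e+06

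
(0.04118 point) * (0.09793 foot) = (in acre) 1.072e-10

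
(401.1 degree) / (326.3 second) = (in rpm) 0.2049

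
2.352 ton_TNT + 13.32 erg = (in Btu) 9.327e+06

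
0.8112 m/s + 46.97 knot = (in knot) 48.55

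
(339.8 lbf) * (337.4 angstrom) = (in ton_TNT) 1.219e-14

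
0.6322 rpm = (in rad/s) 0.0662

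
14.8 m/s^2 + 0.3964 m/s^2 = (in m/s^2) 15.2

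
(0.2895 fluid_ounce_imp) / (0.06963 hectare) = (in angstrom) 118.1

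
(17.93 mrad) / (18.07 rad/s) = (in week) 1.641e-09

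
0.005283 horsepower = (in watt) 3.94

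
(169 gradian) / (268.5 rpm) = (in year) 2.994e-09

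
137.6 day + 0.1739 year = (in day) 201.1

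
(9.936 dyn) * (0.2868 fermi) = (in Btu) 2.701e-23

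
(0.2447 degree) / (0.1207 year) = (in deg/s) 6.429e-08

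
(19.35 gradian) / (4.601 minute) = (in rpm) 0.01051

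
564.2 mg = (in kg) 0.0005642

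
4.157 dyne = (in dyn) 4.157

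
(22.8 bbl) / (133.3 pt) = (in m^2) 77.08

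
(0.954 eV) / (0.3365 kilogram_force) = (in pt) 1.313e-16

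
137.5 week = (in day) 962.5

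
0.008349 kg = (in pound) 0.01841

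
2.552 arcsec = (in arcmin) 0.04253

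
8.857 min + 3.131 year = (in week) 163.3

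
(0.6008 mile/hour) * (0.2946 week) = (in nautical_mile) 25.84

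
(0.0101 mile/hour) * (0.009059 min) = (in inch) 0.09662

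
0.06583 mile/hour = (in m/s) 0.02943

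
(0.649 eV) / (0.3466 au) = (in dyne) 2.005e-25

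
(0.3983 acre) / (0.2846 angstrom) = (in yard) 6.194e+13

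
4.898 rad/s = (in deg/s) 280.6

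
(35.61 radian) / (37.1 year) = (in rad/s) 3.044e-08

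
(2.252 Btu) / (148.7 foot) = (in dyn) 5.242e+06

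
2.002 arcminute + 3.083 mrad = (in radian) 0.003665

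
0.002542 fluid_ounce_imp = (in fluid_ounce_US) 0.002442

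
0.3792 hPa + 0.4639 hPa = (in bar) 0.0008431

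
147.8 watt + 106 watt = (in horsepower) 0.3404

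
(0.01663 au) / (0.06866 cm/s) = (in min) 6.039e+10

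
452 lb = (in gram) 2.05e+05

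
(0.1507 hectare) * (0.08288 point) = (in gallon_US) 11.64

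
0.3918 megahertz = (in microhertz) 3.918e+11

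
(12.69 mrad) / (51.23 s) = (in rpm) 0.002365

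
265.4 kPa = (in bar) 2.654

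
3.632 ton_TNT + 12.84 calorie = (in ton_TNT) 3.632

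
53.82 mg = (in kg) 5.382e-05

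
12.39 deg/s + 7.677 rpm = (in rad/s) 1.02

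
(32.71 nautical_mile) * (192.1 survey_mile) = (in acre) 4.628e+06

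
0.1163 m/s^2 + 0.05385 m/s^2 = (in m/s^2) 0.1701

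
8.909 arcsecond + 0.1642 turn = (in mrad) 1032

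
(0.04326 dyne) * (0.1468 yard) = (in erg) 0.5807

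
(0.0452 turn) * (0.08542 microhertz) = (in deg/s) 1.39e-06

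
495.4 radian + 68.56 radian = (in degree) 3.231e+04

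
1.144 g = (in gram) 1.144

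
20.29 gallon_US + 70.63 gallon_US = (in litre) 344.2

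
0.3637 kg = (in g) 363.7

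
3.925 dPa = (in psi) 5.693e-05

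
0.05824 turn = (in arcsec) 7.548e+04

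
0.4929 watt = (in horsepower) 0.000661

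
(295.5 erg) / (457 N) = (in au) 4.322e-19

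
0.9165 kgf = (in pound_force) 2.021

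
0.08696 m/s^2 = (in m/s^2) 0.08696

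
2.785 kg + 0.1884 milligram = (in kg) 2.785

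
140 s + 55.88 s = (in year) 6.211e-06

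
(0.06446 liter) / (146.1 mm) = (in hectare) 4.412e-08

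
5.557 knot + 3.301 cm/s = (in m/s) 2.892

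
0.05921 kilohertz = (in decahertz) 5.921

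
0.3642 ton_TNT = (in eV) 9.511e+27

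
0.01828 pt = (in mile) 4.007e-09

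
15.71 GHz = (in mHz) 1.571e+13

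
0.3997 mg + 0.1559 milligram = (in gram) 0.0005556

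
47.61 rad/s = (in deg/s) 2728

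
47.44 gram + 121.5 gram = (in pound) 0.3724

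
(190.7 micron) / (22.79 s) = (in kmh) 3.012e-05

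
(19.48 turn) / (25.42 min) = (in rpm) 0.7663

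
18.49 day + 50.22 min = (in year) 0.05075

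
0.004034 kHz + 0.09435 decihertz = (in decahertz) 0.4043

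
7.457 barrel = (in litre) 1186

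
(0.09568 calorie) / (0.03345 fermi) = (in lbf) 2.69e+15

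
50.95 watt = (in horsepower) 0.06833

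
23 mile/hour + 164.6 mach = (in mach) 164.6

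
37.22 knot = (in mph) 42.83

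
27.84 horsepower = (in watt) 2.076e+04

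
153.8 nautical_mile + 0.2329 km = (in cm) 2.851e+07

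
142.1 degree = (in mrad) 2480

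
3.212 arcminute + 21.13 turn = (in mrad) 1.328e+05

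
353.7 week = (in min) 3.565e+06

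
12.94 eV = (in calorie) 4.955e-19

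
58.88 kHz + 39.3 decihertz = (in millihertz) 5.888e+07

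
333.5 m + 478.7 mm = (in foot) 1096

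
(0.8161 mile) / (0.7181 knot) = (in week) 0.005878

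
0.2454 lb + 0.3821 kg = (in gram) 493.4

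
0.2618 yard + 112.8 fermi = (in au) 1.6e-12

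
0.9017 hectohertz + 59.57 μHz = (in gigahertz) 9.017e-08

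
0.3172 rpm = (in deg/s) 1.903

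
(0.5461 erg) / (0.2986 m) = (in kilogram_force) 1.865e-08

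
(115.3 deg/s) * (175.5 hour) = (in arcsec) 2.622e+11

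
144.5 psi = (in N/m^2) 9.963e+05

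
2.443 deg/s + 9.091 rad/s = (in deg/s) 523.3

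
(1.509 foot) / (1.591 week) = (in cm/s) 4.78e-05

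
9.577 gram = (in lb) 0.02111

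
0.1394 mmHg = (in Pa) 18.59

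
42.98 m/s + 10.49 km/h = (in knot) 89.21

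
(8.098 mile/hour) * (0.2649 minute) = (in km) 0.05754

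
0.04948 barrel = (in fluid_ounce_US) 266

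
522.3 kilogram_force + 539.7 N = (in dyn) 5.662e+08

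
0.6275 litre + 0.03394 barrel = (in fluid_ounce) 203.7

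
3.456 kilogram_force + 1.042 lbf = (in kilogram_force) 3.929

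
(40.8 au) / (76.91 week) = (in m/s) 1.312e+05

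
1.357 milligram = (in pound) 2.992e-06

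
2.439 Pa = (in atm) 2.407e-05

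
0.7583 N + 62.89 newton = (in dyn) 6.365e+06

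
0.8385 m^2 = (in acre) 0.0002072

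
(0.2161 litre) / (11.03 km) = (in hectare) 1.959e-12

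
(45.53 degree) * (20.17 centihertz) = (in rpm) 1.531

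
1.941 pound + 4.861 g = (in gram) 885.3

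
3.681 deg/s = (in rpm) 0.6135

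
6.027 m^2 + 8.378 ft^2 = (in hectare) 0.0006805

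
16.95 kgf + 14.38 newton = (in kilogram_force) 18.42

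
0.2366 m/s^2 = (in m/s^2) 0.2366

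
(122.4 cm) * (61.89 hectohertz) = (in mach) 22.25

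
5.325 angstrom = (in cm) 5.325e-08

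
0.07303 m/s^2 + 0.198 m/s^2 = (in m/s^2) 0.271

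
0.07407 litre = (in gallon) 0.01957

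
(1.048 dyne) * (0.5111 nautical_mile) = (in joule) 0.00992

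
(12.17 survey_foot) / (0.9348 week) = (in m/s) 6.561e-06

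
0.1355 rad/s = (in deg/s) 7.764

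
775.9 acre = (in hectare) 314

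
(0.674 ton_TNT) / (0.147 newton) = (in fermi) 1.918e+25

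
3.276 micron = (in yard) 3.583e-06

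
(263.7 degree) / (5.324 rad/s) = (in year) 2.741e-08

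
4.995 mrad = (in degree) 0.2862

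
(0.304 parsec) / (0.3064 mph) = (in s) 6.848e+16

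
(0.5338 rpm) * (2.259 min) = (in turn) 1.206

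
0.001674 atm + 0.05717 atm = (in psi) 0.8648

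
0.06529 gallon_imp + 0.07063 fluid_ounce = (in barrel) 0.00188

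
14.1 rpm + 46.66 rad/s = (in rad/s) 48.14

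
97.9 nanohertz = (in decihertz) 9.79e-07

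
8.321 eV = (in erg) 1.333e-11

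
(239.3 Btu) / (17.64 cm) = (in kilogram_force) 1.459e+05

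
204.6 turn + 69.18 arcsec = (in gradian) 8.184e+04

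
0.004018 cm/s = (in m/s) 4.018e-05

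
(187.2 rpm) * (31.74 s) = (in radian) 622.2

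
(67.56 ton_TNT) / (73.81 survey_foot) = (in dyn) 1.256e+15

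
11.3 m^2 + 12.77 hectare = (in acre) 31.56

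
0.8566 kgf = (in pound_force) 1.888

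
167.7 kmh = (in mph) 104.2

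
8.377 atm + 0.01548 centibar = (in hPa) 8488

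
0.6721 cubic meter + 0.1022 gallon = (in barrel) 4.23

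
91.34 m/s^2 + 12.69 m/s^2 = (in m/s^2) 104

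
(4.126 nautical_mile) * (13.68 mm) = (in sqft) 1125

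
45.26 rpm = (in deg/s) 271.6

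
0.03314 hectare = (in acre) 0.08189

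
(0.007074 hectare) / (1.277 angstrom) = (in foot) 1.817e+12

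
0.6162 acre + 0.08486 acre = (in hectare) 0.2837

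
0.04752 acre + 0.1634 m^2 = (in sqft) 2072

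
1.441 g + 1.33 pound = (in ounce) 21.33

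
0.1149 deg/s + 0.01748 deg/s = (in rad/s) 0.00231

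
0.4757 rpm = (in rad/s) 0.04982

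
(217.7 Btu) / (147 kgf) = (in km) 0.1593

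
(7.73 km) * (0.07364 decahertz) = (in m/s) 5692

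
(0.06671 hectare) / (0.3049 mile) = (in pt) 3854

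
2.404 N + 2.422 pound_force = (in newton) 13.18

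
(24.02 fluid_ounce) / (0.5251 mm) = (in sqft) 14.56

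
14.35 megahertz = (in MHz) 14.35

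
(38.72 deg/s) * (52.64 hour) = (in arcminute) 4.403e+08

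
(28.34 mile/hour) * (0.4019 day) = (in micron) 4.399e+11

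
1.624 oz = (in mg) 4.604e+04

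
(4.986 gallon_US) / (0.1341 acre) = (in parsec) 1.127e-21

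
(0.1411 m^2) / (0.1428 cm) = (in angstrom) 9.881e+11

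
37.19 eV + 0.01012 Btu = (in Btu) 0.01012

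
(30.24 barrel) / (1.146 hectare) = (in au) 2.804e-15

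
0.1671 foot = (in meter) 0.05093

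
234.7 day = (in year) 0.643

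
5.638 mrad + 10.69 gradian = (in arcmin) 596.6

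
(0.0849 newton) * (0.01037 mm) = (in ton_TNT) 2.104e-16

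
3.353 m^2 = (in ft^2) 36.09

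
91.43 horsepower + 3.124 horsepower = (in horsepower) 94.55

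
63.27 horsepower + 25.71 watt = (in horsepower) 63.3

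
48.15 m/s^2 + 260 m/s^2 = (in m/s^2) 308.1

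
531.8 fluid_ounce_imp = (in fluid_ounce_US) 510.9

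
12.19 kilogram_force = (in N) 119.5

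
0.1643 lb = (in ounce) 2.629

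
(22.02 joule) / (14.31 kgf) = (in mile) 9.75e-05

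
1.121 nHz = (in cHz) 1.121e-07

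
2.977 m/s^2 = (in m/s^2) 2.977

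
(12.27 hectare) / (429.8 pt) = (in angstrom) 8.092e+15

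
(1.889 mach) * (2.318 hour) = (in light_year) 5.673e-10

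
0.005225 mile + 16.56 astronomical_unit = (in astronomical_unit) 16.56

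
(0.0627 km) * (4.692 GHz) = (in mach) 8.64e+08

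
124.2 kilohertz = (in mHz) 1.242e+08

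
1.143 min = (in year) 2.175e-06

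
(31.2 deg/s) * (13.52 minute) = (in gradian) 2.812e+04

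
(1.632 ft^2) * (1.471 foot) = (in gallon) 17.96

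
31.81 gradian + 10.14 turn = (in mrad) 6.421e+04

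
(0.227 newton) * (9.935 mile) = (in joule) 3629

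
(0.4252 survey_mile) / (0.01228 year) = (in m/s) 0.001767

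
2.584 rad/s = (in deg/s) 148.1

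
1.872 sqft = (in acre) 4.298e-05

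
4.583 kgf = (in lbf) 10.1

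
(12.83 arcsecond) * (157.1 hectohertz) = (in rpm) 9.331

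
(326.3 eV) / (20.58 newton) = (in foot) 8.334e-18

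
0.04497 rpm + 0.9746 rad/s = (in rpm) 9.352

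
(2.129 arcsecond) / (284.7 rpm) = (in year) 1.098e-14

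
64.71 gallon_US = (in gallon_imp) 53.88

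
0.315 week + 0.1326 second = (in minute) 3175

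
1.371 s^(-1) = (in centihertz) 137.1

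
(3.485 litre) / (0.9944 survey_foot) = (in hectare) 1.15e-06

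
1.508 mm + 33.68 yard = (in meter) 30.8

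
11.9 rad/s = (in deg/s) 681.8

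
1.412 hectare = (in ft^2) 1.52e+05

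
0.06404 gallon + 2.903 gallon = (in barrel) 0.07064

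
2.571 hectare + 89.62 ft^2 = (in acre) 6.355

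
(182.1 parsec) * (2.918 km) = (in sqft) 1.765e+23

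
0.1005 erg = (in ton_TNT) 2.402e-18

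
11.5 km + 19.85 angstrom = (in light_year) 1.216e-12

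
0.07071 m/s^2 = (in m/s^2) 0.07071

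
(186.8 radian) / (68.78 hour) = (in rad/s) 0.0007544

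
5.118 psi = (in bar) 0.3529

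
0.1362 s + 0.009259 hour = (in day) 0.0003874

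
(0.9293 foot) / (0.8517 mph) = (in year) 2.359e-08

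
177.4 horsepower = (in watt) 1.323e+05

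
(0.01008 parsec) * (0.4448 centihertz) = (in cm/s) 1.383e+14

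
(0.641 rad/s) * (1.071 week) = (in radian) 4.152e+05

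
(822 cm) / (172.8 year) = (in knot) 2.932e-09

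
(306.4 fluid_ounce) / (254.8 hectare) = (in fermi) 3.556e+06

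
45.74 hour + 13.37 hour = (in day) 2.463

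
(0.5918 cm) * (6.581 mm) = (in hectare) 3.895e-09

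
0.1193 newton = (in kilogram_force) 0.01217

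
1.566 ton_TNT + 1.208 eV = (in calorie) 1.566e+09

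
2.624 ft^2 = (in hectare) 2.438e-05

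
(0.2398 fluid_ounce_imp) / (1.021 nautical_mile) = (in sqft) 3.879e-08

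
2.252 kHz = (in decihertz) 2.252e+04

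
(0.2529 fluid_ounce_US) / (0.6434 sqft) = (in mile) 7.775e-08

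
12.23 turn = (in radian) 76.84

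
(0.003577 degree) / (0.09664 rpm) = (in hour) 1.714e-06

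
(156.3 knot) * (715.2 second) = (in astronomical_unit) 3.844e-07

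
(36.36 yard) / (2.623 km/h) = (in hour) 0.01268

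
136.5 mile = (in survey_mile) 136.5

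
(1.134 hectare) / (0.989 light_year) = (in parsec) 3.928e-29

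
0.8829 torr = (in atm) 0.001162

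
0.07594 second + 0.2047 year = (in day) 74.72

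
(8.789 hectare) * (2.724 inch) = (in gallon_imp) 1.338e+06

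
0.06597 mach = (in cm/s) 2246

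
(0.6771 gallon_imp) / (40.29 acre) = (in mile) 1.173e-11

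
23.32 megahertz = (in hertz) 2.332e+07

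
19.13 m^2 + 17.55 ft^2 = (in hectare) 0.002076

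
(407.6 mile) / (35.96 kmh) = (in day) 0.7601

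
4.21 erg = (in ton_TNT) 1.006e-16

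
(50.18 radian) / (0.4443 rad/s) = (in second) 112.9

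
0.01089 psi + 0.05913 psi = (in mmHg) 3.621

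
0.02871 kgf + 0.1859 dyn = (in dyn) 2.816e+04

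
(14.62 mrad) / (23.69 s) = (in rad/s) 0.0006171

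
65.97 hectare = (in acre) 163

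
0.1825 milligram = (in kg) 1.825e-07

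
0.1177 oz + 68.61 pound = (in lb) 68.62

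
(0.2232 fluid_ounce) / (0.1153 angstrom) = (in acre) 141.5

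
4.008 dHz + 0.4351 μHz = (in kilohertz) 0.0004008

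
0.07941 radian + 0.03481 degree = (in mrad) 80.02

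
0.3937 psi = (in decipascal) 2.714e+04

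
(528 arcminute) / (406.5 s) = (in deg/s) 0.02165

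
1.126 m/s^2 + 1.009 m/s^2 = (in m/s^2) 2.135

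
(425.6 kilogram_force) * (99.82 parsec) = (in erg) 1.286e+29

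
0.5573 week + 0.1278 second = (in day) 3.901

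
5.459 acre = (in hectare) 2.209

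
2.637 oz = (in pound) 0.1648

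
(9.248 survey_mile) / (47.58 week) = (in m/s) 0.0005172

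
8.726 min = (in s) 523.6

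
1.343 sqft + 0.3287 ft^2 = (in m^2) 0.1553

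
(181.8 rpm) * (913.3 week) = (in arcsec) 2.169e+15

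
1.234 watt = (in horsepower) 0.001655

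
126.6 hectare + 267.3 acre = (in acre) 580.1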